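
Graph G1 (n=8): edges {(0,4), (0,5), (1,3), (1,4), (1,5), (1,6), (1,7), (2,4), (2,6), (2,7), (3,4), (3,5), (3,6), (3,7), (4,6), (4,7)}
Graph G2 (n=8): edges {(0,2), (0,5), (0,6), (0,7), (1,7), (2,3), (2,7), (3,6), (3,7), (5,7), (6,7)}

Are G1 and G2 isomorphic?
No, not isomorphic

The graphs are NOT isomorphic.

Counting triangles (3-cliques): G1 has 10, G2 has 5.
Triangle count is an isomorphism invariant, so differing triangle counts rule out isomorphism.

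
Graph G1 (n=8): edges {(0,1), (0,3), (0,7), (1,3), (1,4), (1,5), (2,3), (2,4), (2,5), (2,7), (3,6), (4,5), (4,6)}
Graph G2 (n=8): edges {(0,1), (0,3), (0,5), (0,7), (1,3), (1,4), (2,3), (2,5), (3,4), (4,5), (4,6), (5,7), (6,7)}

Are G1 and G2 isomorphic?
Yes, isomorphic

The graphs are isomorphic.
One valid mapping φ: V(G1) → V(G2): 0→7, 1→0, 2→4, 3→5, 4→3, 5→1, 6→2, 7→6

Verify φ preserves adjacency — for each edge of G1, its image is an edge of G2:
  (0,1) → (φ(0),φ(1)) = (0,7) ∈ E(G2) ✓
  (0,3) → (φ(0),φ(3)) = (5,7) ∈ E(G2) ✓
  (0,7) → (φ(0),φ(7)) = (6,7) ∈ E(G2) ✓
  (1,3) → (φ(1),φ(3)) = (0,5) ∈ E(G2) ✓
  (1,4) → (φ(1),φ(4)) = (0,3) ∈ E(G2) ✓
  (1,5) → (φ(1),φ(5)) = (0,1) ∈ E(G2) ✓
  (2,3) → (φ(2),φ(3)) = (4,5) ∈ E(G2) ✓
  (2,4) → (φ(2),φ(4)) = (3,4) ∈ E(G2) ✓
  (2,5) → (φ(2),φ(5)) = (1,4) ∈ E(G2) ✓
  (2,7) → (φ(2),φ(7)) = (4,6) ∈ E(G2) ✓
  (3,6) → (φ(3),φ(6)) = (2,5) ∈ E(G2) ✓
  (4,5) → (φ(4),φ(5)) = (1,3) ∈ E(G2) ✓
  (4,6) → (φ(4),φ(6)) = (2,3) ∈ E(G2) ✓
All 13 edges of G1 map to edges of G2, and |E(G1)| = |E(G2)| = 13, so φ is a bijection on edges as well as vertices. Hence G1 ≅ G2.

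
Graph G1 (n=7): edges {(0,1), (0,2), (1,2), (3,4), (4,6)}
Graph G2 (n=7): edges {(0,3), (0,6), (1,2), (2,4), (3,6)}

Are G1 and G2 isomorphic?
Yes, isomorphic

The graphs are isomorphic.
One valid mapping φ: V(G1) → V(G2): 0→6, 1→3, 2→0, 3→1, 4→2, 5→5, 6→4

Verify φ preserves adjacency — for each edge of G1, its image is an edge of G2:
  (0,1) → (φ(0),φ(1)) = (3,6) ∈ E(G2) ✓
  (0,2) → (φ(0),φ(2)) = (0,6) ∈ E(G2) ✓
  (1,2) → (φ(1),φ(2)) = (0,3) ∈ E(G2) ✓
  (3,4) → (φ(3),φ(4)) = (1,2) ∈ E(G2) ✓
  (4,6) → (φ(4),φ(6)) = (2,4) ∈ E(G2) ✓
All 5 edges of G1 map to edges of G2, and |E(G1)| = |E(G2)| = 5, so φ is a bijection on edges as well as vertices. Hence G1 ≅ G2.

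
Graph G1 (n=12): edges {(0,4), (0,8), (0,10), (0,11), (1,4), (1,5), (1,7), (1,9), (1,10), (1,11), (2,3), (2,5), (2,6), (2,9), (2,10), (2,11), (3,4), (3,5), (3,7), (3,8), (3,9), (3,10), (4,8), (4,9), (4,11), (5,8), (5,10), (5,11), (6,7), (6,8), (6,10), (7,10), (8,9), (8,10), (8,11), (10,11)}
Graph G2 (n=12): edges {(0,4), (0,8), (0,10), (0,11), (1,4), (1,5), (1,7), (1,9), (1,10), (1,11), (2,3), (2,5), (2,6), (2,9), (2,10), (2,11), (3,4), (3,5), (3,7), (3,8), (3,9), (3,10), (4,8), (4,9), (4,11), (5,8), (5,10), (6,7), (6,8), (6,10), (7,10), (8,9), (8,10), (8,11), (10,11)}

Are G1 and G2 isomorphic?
No, not isomorphic

The graphs are NOT isomorphic.

Counting edges: G1 has 36 edge(s); G2 has 35 edge(s).
Edge count is an isomorphism invariant (a bijection on vertices induces a bijection on edges), so differing edge counts rule out isomorphism.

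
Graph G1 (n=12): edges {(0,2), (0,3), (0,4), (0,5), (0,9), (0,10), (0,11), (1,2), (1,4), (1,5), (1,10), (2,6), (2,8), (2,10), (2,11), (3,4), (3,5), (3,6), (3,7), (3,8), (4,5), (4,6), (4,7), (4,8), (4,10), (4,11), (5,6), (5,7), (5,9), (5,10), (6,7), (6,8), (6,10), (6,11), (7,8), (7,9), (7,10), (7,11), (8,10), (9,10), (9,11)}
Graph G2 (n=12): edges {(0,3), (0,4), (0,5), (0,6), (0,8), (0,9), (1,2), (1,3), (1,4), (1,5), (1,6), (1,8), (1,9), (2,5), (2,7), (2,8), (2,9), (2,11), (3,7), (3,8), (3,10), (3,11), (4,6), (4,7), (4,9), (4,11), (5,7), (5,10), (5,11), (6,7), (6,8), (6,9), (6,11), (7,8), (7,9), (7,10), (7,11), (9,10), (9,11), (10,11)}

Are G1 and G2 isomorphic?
No, not isomorphic

The graphs are NOT isomorphic.

Degrees in G1: deg(0)=7, deg(1)=4, deg(2)=6, deg(3)=6, deg(4)=9, deg(5)=8, deg(6)=8, deg(7)=8, deg(8)=6, deg(9)=5, deg(10)=9, deg(11)=6.
Sorted degree sequence of G1: [9, 9, 8, 8, 8, 7, 6, 6, 6, 6, 5, 4].
Degrees in G2: deg(0)=6, deg(1)=7, deg(2)=6, deg(3)=6, deg(4)=6, deg(5)=6, deg(6)=7, deg(7)=9, deg(8)=6, deg(9)=8, deg(10)=5, deg(11)=8.
Sorted degree sequence of G2: [9, 8, 8, 7, 7, 6, 6, 6, 6, 6, 6, 5].
The (sorted) degree sequence is an isomorphism invariant, so since G1 and G2 have different degree sequences they cannot be isomorphic.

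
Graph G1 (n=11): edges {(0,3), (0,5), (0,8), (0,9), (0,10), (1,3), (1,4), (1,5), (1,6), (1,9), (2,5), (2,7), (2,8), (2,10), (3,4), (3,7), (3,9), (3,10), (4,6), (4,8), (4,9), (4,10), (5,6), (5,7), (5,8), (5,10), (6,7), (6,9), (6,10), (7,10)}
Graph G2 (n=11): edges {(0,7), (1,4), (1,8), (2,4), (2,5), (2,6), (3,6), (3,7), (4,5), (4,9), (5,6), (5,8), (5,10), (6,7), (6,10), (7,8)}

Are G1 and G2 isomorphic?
No, not isomorphic

The graphs are NOT isomorphic.

Counting triangles (3-cliques): G1 has 23, G2 has 4.
Triangle count is an isomorphism invariant, so differing triangle counts rule out isomorphism.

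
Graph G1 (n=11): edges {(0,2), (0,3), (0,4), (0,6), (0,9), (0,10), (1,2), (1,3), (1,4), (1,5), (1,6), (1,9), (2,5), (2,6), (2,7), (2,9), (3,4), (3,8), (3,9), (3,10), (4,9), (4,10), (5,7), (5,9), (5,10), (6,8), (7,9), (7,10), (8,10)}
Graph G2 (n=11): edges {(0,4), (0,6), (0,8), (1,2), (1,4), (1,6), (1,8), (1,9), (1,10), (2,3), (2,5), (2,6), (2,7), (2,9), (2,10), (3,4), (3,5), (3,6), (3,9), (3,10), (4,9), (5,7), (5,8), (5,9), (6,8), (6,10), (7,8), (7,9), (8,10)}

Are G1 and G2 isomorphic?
Yes, isomorphic

The graphs are isomorphic.
One valid mapping φ: V(G1) → V(G2): 0→1, 1→3, 2→9, 3→6, 4→10, 5→5, 6→4, 7→7, 8→0, 9→2, 10→8

Verify φ preserves adjacency — for each edge of G1, its image is an edge of G2:
  (0,2) → (φ(0),φ(2)) = (1,9) ∈ E(G2) ✓
  (0,3) → (φ(0),φ(3)) = (1,6) ∈ E(G2) ✓
  (0,4) → (φ(0),φ(4)) = (1,10) ∈ E(G2) ✓
  (0,6) → (φ(0),φ(6)) = (1,4) ∈ E(G2) ✓
  (0,9) → (φ(0),φ(9)) = (1,2) ∈ E(G2) ✓
  (0,10) → (φ(0),φ(10)) = (1,8) ∈ E(G2) ✓
  (1,2) → (φ(1),φ(2)) = (3,9) ∈ E(G2) ✓
  (1,3) → (φ(1),φ(3)) = (3,6) ∈ E(G2) ✓
  (1,4) → (φ(1),φ(4)) = (3,10) ∈ E(G2) ✓
  (1,5) → (φ(1),φ(5)) = (3,5) ∈ E(G2) ✓
  (1,6) → (φ(1),φ(6)) = (3,4) ∈ E(G2) ✓
  (1,9) → (φ(1),φ(9)) = (2,3) ∈ E(G2) ✓
  (2,5) → (φ(2),φ(5)) = (5,9) ∈ E(G2) ✓
  (2,6) → (φ(2),φ(6)) = (4,9) ∈ E(G2) ✓
  (2,7) → (φ(2),φ(7)) = (7,9) ∈ E(G2) ✓
  (2,9) → (φ(2),φ(9)) = (2,9) ∈ E(G2) ✓
  (3,4) → (φ(3),φ(4)) = (6,10) ∈ E(G2) ✓
  (3,8) → (φ(3),φ(8)) = (0,6) ∈ E(G2) ✓
  (3,9) → (φ(3),φ(9)) = (2,6) ∈ E(G2) ✓
  (3,10) → (φ(3),φ(10)) = (6,8) ∈ E(G2) ✓
  (4,9) → (φ(4),φ(9)) = (2,10) ∈ E(G2) ✓
  (4,10) → (φ(4),φ(10)) = (8,10) ∈ E(G2) ✓
  (5,7) → (φ(5),φ(7)) = (5,7) ∈ E(G2) ✓
  (5,9) → (φ(5),φ(9)) = (2,5) ∈ E(G2) ✓
  (5,10) → (φ(5),φ(10)) = (5,8) ∈ E(G2) ✓
  (6,8) → (φ(6),φ(8)) = (0,4) ∈ E(G2) ✓
  (7,9) → (φ(7),φ(9)) = (2,7) ∈ E(G2) ✓
  (7,10) → (φ(7),φ(10)) = (7,8) ∈ E(G2) ✓
  (8,10) → (φ(8),φ(10)) = (0,8) ∈ E(G2) ✓
All 29 edges of G1 map to edges of G2, and |E(G1)| = |E(G2)| = 29, so φ is a bijection on edges as well as vertices. Hence G1 ≅ G2.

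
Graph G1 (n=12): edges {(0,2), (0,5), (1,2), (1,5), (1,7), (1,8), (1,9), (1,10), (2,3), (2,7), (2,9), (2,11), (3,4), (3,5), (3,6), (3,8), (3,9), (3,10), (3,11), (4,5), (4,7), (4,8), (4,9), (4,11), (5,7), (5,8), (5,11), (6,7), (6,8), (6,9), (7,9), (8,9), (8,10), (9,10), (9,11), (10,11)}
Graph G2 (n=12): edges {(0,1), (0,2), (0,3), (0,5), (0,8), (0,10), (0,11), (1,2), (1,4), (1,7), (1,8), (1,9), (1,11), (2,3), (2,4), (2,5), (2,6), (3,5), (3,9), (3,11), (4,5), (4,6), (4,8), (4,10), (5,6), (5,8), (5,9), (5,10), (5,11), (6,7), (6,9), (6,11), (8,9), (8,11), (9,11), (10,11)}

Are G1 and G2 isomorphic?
Yes, isomorphic

The graphs are isomorphic.
One valid mapping φ: V(G1) → V(G2): 0→7, 1→2, 2→6, 3→11, 4→8, 5→1, 6→10, 7→4, 8→0, 9→5, 10→3, 11→9

Verify φ preserves adjacency — for each edge of G1, its image is an edge of G2:
  (0,2) → (φ(0),φ(2)) = (6,7) ∈ E(G2) ✓
  (0,5) → (φ(0),φ(5)) = (1,7) ∈ E(G2) ✓
  (1,2) → (φ(1),φ(2)) = (2,6) ∈ E(G2) ✓
  (1,5) → (φ(1),φ(5)) = (1,2) ∈ E(G2) ✓
  (1,7) → (φ(1),φ(7)) = (2,4) ∈ E(G2) ✓
  (1,8) → (φ(1),φ(8)) = (0,2) ∈ E(G2) ✓
  (1,9) → (φ(1),φ(9)) = (2,5) ∈ E(G2) ✓
  (1,10) → (φ(1),φ(10)) = (2,3) ∈ E(G2) ✓
  (2,3) → (φ(2),φ(3)) = (6,11) ∈ E(G2) ✓
  (2,7) → (φ(2),φ(7)) = (4,6) ∈ E(G2) ✓
  (2,9) → (φ(2),φ(9)) = (5,6) ∈ E(G2) ✓
  (2,11) → (φ(2),φ(11)) = (6,9) ∈ E(G2) ✓
  (3,4) → (φ(3),φ(4)) = (8,11) ∈ E(G2) ✓
  (3,5) → (φ(3),φ(5)) = (1,11) ∈ E(G2) ✓
  (3,6) → (φ(3),φ(6)) = (10,11) ∈ E(G2) ✓
  (3,8) → (φ(3),φ(8)) = (0,11) ∈ E(G2) ✓
  (3,9) → (φ(3),φ(9)) = (5,11) ∈ E(G2) ✓
  (3,10) → (φ(3),φ(10)) = (3,11) ∈ E(G2) ✓
  (3,11) → (φ(3),φ(11)) = (9,11) ∈ E(G2) ✓
  (4,5) → (φ(4),φ(5)) = (1,8) ∈ E(G2) ✓
  (4,7) → (φ(4),φ(7)) = (4,8) ∈ E(G2) ✓
  (4,8) → (φ(4),φ(8)) = (0,8) ∈ E(G2) ✓
  (4,9) → (φ(4),φ(9)) = (5,8) ∈ E(G2) ✓
  (4,11) → (φ(4),φ(11)) = (8,9) ∈ E(G2) ✓
  (5,7) → (φ(5),φ(7)) = (1,4) ∈ E(G2) ✓
  (5,8) → (φ(5),φ(8)) = (0,1) ∈ E(G2) ✓
  (5,11) → (φ(5),φ(11)) = (1,9) ∈ E(G2) ✓
  (6,7) → (φ(6),φ(7)) = (4,10) ∈ E(G2) ✓
  (6,8) → (φ(6),φ(8)) = (0,10) ∈ E(G2) ✓
  (6,9) → (φ(6),φ(9)) = (5,10) ∈ E(G2) ✓
  (7,9) → (φ(7),φ(9)) = (4,5) ∈ E(G2) ✓
  (8,9) → (φ(8),φ(9)) = (0,5) ∈ E(G2) ✓
  (8,10) → (φ(8),φ(10)) = (0,3) ∈ E(G2) ✓
  (9,10) → (φ(9),φ(10)) = (3,5) ∈ E(G2) ✓
  (9,11) → (φ(9),φ(11)) = (5,9) ∈ E(G2) ✓
  (10,11) → (φ(10),φ(11)) = (3,9) ∈ E(G2) ✓
All 36 edges of G1 map to edges of G2, and |E(G1)| = |E(G2)| = 36, so φ is a bijection on edges as well as vertices. Hence G1 ≅ G2.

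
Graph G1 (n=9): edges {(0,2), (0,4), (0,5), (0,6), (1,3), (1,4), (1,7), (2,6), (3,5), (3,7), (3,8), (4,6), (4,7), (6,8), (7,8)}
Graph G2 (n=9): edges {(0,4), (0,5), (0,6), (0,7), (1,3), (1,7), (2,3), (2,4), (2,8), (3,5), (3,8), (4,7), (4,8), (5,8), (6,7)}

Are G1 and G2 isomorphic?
Yes, isomorphic

The graphs are isomorphic.
One valid mapping φ: V(G1) → V(G2): 0→7, 1→2, 2→6, 3→3, 4→4, 5→1, 6→0, 7→8, 8→5

Verify φ preserves adjacency — for each edge of G1, its image is an edge of G2:
  (0,2) → (φ(0),φ(2)) = (6,7) ∈ E(G2) ✓
  (0,4) → (φ(0),φ(4)) = (4,7) ∈ E(G2) ✓
  (0,5) → (φ(0),φ(5)) = (1,7) ∈ E(G2) ✓
  (0,6) → (φ(0),φ(6)) = (0,7) ∈ E(G2) ✓
  (1,3) → (φ(1),φ(3)) = (2,3) ∈ E(G2) ✓
  (1,4) → (φ(1),φ(4)) = (2,4) ∈ E(G2) ✓
  (1,7) → (φ(1),φ(7)) = (2,8) ∈ E(G2) ✓
  (2,6) → (φ(2),φ(6)) = (0,6) ∈ E(G2) ✓
  (3,5) → (φ(3),φ(5)) = (1,3) ∈ E(G2) ✓
  (3,7) → (φ(3),φ(7)) = (3,8) ∈ E(G2) ✓
  (3,8) → (φ(3),φ(8)) = (3,5) ∈ E(G2) ✓
  (4,6) → (φ(4),φ(6)) = (0,4) ∈ E(G2) ✓
  (4,7) → (φ(4),φ(7)) = (4,8) ∈ E(G2) ✓
  (6,8) → (φ(6),φ(8)) = (0,5) ∈ E(G2) ✓
  (7,8) → (φ(7),φ(8)) = (5,8) ∈ E(G2) ✓
All 15 edges of G1 map to edges of G2, and |E(G1)| = |E(G2)| = 15, so φ is a bijection on edges as well as vertices. Hence G1 ≅ G2.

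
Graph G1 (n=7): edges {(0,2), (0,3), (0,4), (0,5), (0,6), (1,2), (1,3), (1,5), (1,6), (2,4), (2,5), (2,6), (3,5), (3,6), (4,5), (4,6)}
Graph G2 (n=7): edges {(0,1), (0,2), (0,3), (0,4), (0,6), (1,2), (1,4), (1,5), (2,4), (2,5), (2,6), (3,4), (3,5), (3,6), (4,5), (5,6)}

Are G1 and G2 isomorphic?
Yes, isomorphic

The graphs are isomorphic.
One valid mapping φ: V(G1) → V(G2): 0→2, 1→3, 2→4, 3→6, 4→1, 5→5, 6→0

Verify φ preserves adjacency — for each edge of G1, its image is an edge of G2:
  (0,2) → (φ(0),φ(2)) = (2,4) ∈ E(G2) ✓
  (0,3) → (φ(0),φ(3)) = (2,6) ∈ E(G2) ✓
  (0,4) → (φ(0),φ(4)) = (1,2) ∈ E(G2) ✓
  (0,5) → (φ(0),φ(5)) = (2,5) ∈ E(G2) ✓
  (0,6) → (φ(0),φ(6)) = (0,2) ∈ E(G2) ✓
  (1,2) → (φ(1),φ(2)) = (3,4) ∈ E(G2) ✓
  (1,3) → (φ(1),φ(3)) = (3,6) ∈ E(G2) ✓
  (1,5) → (φ(1),φ(5)) = (3,5) ∈ E(G2) ✓
  (1,6) → (φ(1),φ(6)) = (0,3) ∈ E(G2) ✓
  (2,4) → (φ(2),φ(4)) = (1,4) ∈ E(G2) ✓
  (2,5) → (φ(2),φ(5)) = (4,5) ∈ E(G2) ✓
  (2,6) → (φ(2),φ(6)) = (0,4) ∈ E(G2) ✓
  (3,5) → (φ(3),φ(5)) = (5,6) ∈ E(G2) ✓
  (3,6) → (φ(3),φ(6)) = (0,6) ∈ E(G2) ✓
  (4,5) → (φ(4),φ(5)) = (1,5) ∈ E(G2) ✓
  (4,6) → (φ(4),φ(6)) = (0,1) ∈ E(G2) ✓
All 16 edges of G1 map to edges of G2, and |E(G1)| = |E(G2)| = 16, so φ is a bijection on edges as well as vertices. Hence G1 ≅ G2.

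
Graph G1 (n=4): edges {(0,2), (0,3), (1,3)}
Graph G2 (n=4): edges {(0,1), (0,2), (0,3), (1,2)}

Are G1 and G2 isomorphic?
No, not isomorphic

The graphs are NOT isomorphic.

Degrees in G1: deg(0)=2, deg(1)=1, deg(2)=1, deg(3)=2.
Sorted degree sequence of G1: [2, 2, 1, 1].
Degrees in G2: deg(0)=3, deg(1)=2, deg(2)=2, deg(3)=1.
Sorted degree sequence of G2: [3, 2, 2, 1].
The (sorted) degree sequence is an isomorphism invariant, so since G1 and G2 have different degree sequences they cannot be isomorphic.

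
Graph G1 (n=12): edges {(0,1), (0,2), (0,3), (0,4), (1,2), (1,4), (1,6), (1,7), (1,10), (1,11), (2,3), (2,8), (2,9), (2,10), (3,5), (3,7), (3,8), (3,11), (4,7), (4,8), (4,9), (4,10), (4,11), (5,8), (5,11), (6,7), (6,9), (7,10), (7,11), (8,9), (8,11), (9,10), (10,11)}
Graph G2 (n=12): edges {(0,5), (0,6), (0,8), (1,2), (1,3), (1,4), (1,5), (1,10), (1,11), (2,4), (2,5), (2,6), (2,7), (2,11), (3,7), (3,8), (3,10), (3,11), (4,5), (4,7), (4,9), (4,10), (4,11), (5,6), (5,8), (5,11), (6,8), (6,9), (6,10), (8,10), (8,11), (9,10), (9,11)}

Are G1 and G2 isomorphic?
Yes, isomorphic

The graphs are isomorphic.
One valid mapping φ: V(G1) → V(G2): 0→9, 1→4, 2→10, 3→6, 4→11, 5→0, 6→7, 7→2, 8→8, 9→3, 10→1, 11→5

Verify φ preserves adjacency — for each edge of G1, its image is an edge of G2:
  (0,1) → (φ(0),φ(1)) = (4,9) ∈ E(G2) ✓
  (0,2) → (φ(0),φ(2)) = (9,10) ∈ E(G2) ✓
  (0,3) → (φ(0),φ(3)) = (6,9) ∈ E(G2) ✓
  (0,4) → (φ(0),φ(4)) = (9,11) ∈ E(G2) ✓
  (1,2) → (φ(1),φ(2)) = (4,10) ∈ E(G2) ✓
  (1,4) → (φ(1),φ(4)) = (4,11) ∈ E(G2) ✓
  (1,6) → (φ(1),φ(6)) = (4,7) ∈ E(G2) ✓
  (1,7) → (φ(1),φ(7)) = (2,4) ∈ E(G2) ✓
  (1,10) → (φ(1),φ(10)) = (1,4) ∈ E(G2) ✓
  (1,11) → (φ(1),φ(11)) = (4,5) ∈ E(G2) ✓
  (2,3) → (φ(2),φ(3)) = (6,10) ∈ E(G2) ✓
  (2,8) → (φ(2),φ(8)) = (8,10) ∈ E(G2) ✓
  (2,9) → (φ(2),φ(9)) = (3,10) ∈ E(G2) ✓
  (2,10) → (φ(2),φ(10)) = (1,10) ∈ E(G2) ✓
  (3,5) → (φ(3),φ(5)) = (0,6) ∈ E(G2) ✓
  (3,7) → (φ(3),φ(7)) = (2,6) ∈ E(G2) ✓
  (3,8) → (φ(3),φ(8)) = (6,8) ∈ E(G2) ✓
  (3,11) → (φ(3),φ(11)) = (5,6) ∈ E(G2) ✓
  (4,7) → (φ(4),φ(7)) = (2,11) ∈ E(G2) ✓
  (4,8) → (φ(4),φ(8)) = (8,11) ∈ E(G2) ✓
  (4,9) → (φ(4),φ(9)) = (3,11) ∈ E(G2) ✓
  (4,10) → (φ(4),φ(10)) = (1,11) ∈ E(G2) ✓
  (4,11) → (φ(4),φ(11)) = (5,11) ∈ E(G2) ✓
  (5,8) → (φ(5),φ(8)) = (0,8) ∈ E(G2) ✓
  (5,11) → (φ(5),φ(11)) = (0,5) ∈ E(G2) ✓
  (6,7) → (φ(6),φ(7)) = (2,7) ∈ E(G2) ✓
  (6,9) → (φ(6),φ(9)) = (3,7) ∈ E(G2) ✓
  (7,10) → (φ(7),φ(10)) = (1,2) ∈ E(G2) ✓
  (7,11) → (φ(7),φ(11)) = (2,5) ∈ E(G2) ✓
  (8,9) → (φ(8),φ(9)) = (3,8) ∈ E(G2) ✓
  (8,11) → (φ(8),φ(11)) = (5,8) ∈ E(G2) ✓
  (9,10) → (φ(9),φ(10)) = (1,3) ∈ E(G2) ✓
  (10,11) → (φ(10),φ(11)) = (1,5) ∈ E(G2) ✓
All 33 edges of G1 map to edges of G2, and |E(G1)| = |E(G2)| = 33, so φ is a bijection on edges as well as vertices. Hence G1 ≅ G2.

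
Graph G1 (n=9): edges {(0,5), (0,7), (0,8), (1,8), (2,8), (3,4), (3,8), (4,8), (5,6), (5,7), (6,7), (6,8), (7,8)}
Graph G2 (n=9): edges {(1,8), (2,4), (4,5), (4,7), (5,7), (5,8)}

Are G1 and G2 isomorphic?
No, not isomorphic

The graphs are NOT isomorphic.

Connected components of G1: 1 component(s) with vertex sets [[0, 1, 2, 3, 4, 5, 6, 7, 8]], sizes [9].
Connected components of G2: 4 component(s) with vertex sets [[0], [3], [6], [1, 2, 4, 5, 7, 8]], sizes [1, 1, 1, 6].
The number of connected components (and the multiset of component sizes) is an isomorphism invariant — an isomorphism maps each component of G1 bijectively onto a component of G2. Since G1 has 1 component(s) and G2 has 4, they cannot be isomorphic.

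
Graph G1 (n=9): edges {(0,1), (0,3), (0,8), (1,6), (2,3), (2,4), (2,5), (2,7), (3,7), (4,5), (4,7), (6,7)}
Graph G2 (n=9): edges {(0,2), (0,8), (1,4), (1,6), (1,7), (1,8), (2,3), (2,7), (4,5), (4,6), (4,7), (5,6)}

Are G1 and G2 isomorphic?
Yes, isomorphic

The graphs are isomorphic.
One valid mapping φ: V(G1) → V(G2): 0→2, 1→0, 2→4, 3→7, 4→6, 5→5, 6→8, 7→1, 8→3

Verify φ preserves adjacency — for each edge of G1, its image is an edge of G2:
  (0,1) → (φ(0),φ(1)) = (0,2) ∈ E(G2) ✓
  (0,3) → (φ(0),φ(3)) = (2,7) ∈ E(G2) ✓
  (0,8) → (φ(0),φ(8)) = (2,3) ∈ E(G2) ✓
  (1,6) → (φ(1),φ(6)) = (0,8) ∈ E(G2) ✓
  (2,3) → (φ(2),φ(3)) = (4,7) ∈ E(G2) ✓
  (2,4) → (φ(2),φ(4)) = (4,6) ∈ E(G2) ✓
  (2,5) → (φ(2),φ(5)) = (4,5) ∈ E(G2) ✓
  (2,7) → (φ(2),φ(7)) = (1,4) ∈ E(G2) ✓
  (3,7) → (φ(3),φ(7)) = (1,7) ∈ E(G2) ✓
  (4,5) → (φ(4),φ(5)) = (5,6) ∈ E(G2) ✓
  (4,7) → (φ(4),φ(7)) = (1,6) ∈ E(G2) ✓
  (6,7) → (φ(6),φ(7)) = (1,8) ∈ E(G2) ✓
All 12 edges of G1 map to edges of G2, and |E(G1)| = |E(G2)| = 12, so φ is a bijection on edges as well as vertices. Hence G1 ≅ G2.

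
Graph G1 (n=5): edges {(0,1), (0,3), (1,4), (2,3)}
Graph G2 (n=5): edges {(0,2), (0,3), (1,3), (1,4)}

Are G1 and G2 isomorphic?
Yes, isomorphic

The graphs are isomorphic.
One valid mapping φ: V(G1) → V(G2): 0→3, 1→0, 2→4, 3→1, 4→2

Verify φ preserves adjacency — for each edge of G1, its image is an edge of G2:
  (0,1) → (φ(0),φ(1)) = (0,3) ∈ E(G2) ✓
  (0,3) → (φ(0),φ(3)) = (1,3) ∈ E(G2) ✓
  (1,4) → (φ(1),φ(4)) = (0,2) ∈ E(G2) ✓
  (2,3) → (φ(2),φ(3)) = (1,4) ∈ E(G2) ✓
All 4 edges of G1 map to edges of G2, and |E(G1)| = |E(G2)| = 4, so φ is a bijection on edges as well as vertices. Hence G1 ≅ G2.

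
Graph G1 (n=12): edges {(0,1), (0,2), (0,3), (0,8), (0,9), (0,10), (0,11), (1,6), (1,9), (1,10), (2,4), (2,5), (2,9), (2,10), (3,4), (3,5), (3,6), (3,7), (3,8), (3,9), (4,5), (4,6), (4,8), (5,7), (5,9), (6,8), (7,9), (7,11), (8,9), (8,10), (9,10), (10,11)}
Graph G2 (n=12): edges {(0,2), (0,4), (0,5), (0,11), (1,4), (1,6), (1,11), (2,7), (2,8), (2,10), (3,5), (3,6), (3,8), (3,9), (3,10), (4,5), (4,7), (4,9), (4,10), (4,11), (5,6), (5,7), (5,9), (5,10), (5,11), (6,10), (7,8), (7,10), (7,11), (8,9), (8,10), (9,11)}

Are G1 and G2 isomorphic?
Yes, isomorphic

The graphs are isomorphic.
One valid mapping φ: V(G1) → V(G2): 0→4, 1→0, 2→9, 3→10, 4→8, 5→3, 6→2, 7→6, 8→7, 9→5, 10→11, 11→1

Verify φ preserves adjacency — for each edge of G1, its image is an edge of G2:
  (0,1) → (φ(0),φ(1)) = (0,4) ∈ E(G2) ✓
  (0,2) → (φ(0),φ(2)) = (4,9) ∈ E(G2) ✓
  (0,3) → (φ(0),φ(3)) = (4,10) ∈ E(G2) ✓
  (0,8) → (φ(0),φ(8)) = (4,7) ∈ E(G2) ✓
  (0,9) → (φ(0),φ(9)) = (4,5) ∈ E(G2) ✓
  (0,10) → (φ(0),φ(10)) = (4,11) ∈ E(G2) ✓
  (0,11) → (φ(0),φ(11)) = (1,4) ∈ E(G2) ✓
  (1,6) → (φ(1),φ(6)) = (0,2) ∈ E(G2) ✓
  (1,9) → (φ(1),φ(9)) = (0,5) ∈ E(G2) ✓
  (1,10) → (φ(1),φ(10)) = (0,11) ∈ E(G2) ✓
  (2,4) → (φ(2),φ(4)) = (8,9) ∈ E(G2) ✓
  (2,5) → (φ(2),φ(5)) = (3,9) ∈ E(G2) ✓
  (2,9) → (φ(2),φ(9)) = (5,9) ∈ E(G2) ✓
  (2,10) → (φ(2),φ(10)) = (9,11) ∈ E(G2) ✓
  (3,4) → (φ(3),φ(4)) = (8,10) ∈ E(G2) ✓
  (3,5) → (φ(3),φ(5)) = (3,10) ∈ E(G2) ✓
  (3,6) → (φ(3),φ(6)) = (2,10) ∈ E(G2) ✓
  (3,7) → (φ(3),φ(7)) = (6,10) ∈ E(G2) ✓
  (3,8) → (φ(3),φ(8)) = (7,10) ∈ E(G2) ✓
  (3,9) → (φ(3),φ(9)) = (5,10) ∈ E(G2) ✓
  (4,5) → (φ(4),φ(5)) = (3,8) ∈ E(G2) ✓
  (4,6) → (φ(4),φ(6)) = (2,8) ∈ E(G2) ✓
  (4,8) → (φ(4),φ(8)) = (7,8) ∈ E(G2) ✓
  (5,7) → (φ(5),φ(7)) = (3,6) ∈ E(G2) ✓
  (5,9) → (φ(5),φ(9)) = (3,5) ∈ E(G2) ✓
  (6,8) → (φ(6),φ(8)) = (2,7) ∈ E(G2) ✓
  (7,9) → (φ(7),φ(9)) = (5,6) ∈ E(G2) ✓
  (7,11) → (φ(7),φ(11)) = (1,6) ∈ E(G2) ✓
  (8,9) → (φ(8),φ(9)) = (5,7) ∈ E(G2) ✓
  (8,10) → (φ(8),φ(10)) = (7,11) ∈ E(G2) ✓
  (9,10) → (φ(9),φ(10)) = (5,11) ∈ E(G2) ✓
  (10,11) → (φ(10),φ(11)) = (1,11) ∈ E(G2) ✓
All 32 edges of G1 map to edges of G2, and |E(G1)| = |E(G2)| = 32, so φ is a bijection on edges as well as vertices. Hence G1 ≅ G2.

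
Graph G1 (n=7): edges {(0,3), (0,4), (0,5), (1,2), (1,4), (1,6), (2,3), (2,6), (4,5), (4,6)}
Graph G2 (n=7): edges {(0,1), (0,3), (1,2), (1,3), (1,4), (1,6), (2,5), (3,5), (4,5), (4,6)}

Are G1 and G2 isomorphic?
No, not isomorphic

The graphs are NOT isomorphic.

Degrees in G1: deg(0)=3, deg(1)=3, deg(2)=3, deg(3)=2, deg(4)=4, deg(5)=2, deg(6)=3.
Sorted degree sequence of G1: [4, 3, 3, 3, 3, 2, 2].
Degrees in G2: deg(0)=2, deg(1)=5, deg(2)=2, deg(3)=3, deg(4)=3, deg(5)=3, deg(6)=2.
Sorted degree sequence of G2: [5, 3, 3, 3, 2, 2, 2].
The (sorted) degree sequence is an isomorphism invariant, so since G1 and G2 have different degree sequences they cannot be isomorphic.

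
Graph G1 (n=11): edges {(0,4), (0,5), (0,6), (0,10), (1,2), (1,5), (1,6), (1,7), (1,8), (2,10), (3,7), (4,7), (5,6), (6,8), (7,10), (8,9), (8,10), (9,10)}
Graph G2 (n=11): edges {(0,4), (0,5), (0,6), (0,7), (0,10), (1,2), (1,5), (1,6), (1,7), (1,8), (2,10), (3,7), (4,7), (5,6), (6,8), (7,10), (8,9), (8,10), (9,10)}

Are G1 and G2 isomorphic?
No, not isomorphic

The graphs are NOT isomorphic.

Counting edges: G1 has 18 edge(s); G2 has 19 edge(s).
Edge count is an isomorphism invariant (a bijection on vertices induces a bijection on edges), so differing edge counts rule out isomorphism.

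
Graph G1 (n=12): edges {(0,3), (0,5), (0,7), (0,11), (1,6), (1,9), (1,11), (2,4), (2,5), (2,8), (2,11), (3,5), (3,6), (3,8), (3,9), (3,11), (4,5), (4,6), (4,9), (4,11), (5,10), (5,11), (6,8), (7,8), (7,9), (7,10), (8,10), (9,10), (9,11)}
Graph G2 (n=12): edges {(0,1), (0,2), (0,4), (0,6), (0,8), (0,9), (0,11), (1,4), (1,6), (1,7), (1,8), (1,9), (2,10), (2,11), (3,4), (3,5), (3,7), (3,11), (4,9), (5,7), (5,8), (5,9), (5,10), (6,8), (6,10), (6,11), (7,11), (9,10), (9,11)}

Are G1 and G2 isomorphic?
Yes, isomorphic

The graphs are isomorphic.
One valid mapping φ: V(G1) → V(G2): 0→4, 1→2, 2→8, 3→9, 4→6, 5→1, 6→10, 7→3, 8→5, 9→11, 10→7, 11→0

Verify φ preserves adjacency — for each edge of G1, its image is an edge of G2:
  (0,3) → (φ(0),φ(3)) = (4,9) ∈ E(G2) ✓
  (0,5) → (φ(0),φ(5)) = (1,4) ∈ E(G2) ✓
  (0,7) → (φ(0),φ(7)) = (3,4) ∈ E(G2) ✓
  (0,11) → (φ(0),φ(11)) = (0,4) ∈ E(G2) ✓
  (1,6) → (φ(1),φ(6)) = (2,10) ∈ E(G2) ✓
  (1,9) → (φ(1),φ(9)) = (2,11) ∈ E(G2) ✓
  (1,11) → (φ(1),φ(11)) = (0,2) ∈ E(G2) ✓
  (2,4) → (φ(2),φ(4)) = (6,8) ∈ E(G2) ✓
  (2,5) → (φ(2),φ(5)) = (1,8) ∈ E(G2) ✓
  (2,8) → (φ(2),φ(8)) = (5,8) ∈ E(G2) ✓
  (2,11) → (φ(2),φ(11)) = (0,8) ∈ E(G2) ✓
  (3,5) → (φ(3),φ(5)) = (1,9) ∈ E(G2) ✓
  (3,6) → (φ(3),φ(6)) = (9,10) ∈ E(G2) ✓
  (3,8) → (φ(3),φ(8)) = (5,9) ∈ E(G2) ✓
  (3,9) → (φ(3),φ(9)) = (9,11) ∈ E(G2) ✓
  (3,11) → (φ(3),φ(11)) = (0,9) ∈ E(G2) ✓
  (4,5) → (φ(4),φ(5)) = (1,6) ∈ E(G2) ✓
  (4,6) → (φ(4),φ(6)) = (6,10) ∈ E(G2) ✓
  (4,9) → (φ(4),φ(9)) = (6,11) ∈ E(G2) ✓
  (4,11) → (φ(4),φ(11)) = (0,6) ∈ E(G2) ✓
  (5,10) → (φ(5),φ(10)) = (1,7) ∈ E(G2) ✓
  (5,11) → (φ(5),φ(11)) = (0,1) ∈ E(G2) ✓
  (6,8) → (φ(6),φ(8)) = (5,10) ∈ E(G2) ✓
  (7,8) → (φ(7),φ(8)) = (3,5) ∈ E(G2) ✓
  (7,9) → (φ(7),φ(9)) = (3,11) ∈ E(G2) ✓
  (7,10) → (φ(7),φ(10)) = (3,7) ∈ E(G2) ✓
  (8,10) → (φ(8),φ(10)) = (5,7) ∈ E(G2) ✓
  (9,10) → (φ(9),φ(10)) = (7,11) ∈ E(G2) ✓
  (9,11) → (φ(9),φ(11)) = (0,11) ∈ E(G2) ✓
All 29 edges of G1 map to edges of G2, and |E(G1)| = |E(G2)| = 29, so φ is a bijection on edges as well as vertices. Hence G1 ≅ G2.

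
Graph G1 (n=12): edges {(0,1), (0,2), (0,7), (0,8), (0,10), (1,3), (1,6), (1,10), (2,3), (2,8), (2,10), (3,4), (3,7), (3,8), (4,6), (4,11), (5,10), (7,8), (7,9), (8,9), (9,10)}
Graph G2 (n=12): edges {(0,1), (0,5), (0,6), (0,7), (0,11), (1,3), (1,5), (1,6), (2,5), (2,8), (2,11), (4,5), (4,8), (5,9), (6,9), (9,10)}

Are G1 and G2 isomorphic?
No, not isomorphic

The graphs are NOT isomorphic.

Degrees in G1: deg(0)=5, deg(1)=4, deg(2)=4, deg(3)=5, deg(4)=3, deg(5)=1, deg(6)=2, deg(7)=4, deg(8)=5, deg(9)=3, deg(10)=5, deg(11)=1.
Sorted degree sequence of G1: [5, 5, 5, 5, 4, 4, 4, 3, 3, 2, 1, 1].
Degrees in G2: deg(0)=5, deg(1)=4, deg(2)=3, deg(3)=1, deg(4)=2, deg(5)=5, deg(6)=3, deg(7)=1, deg(8)=2, deg(9)=3, deg(10)=1, deg(11)=2.
Sorted degree sequence of G2: [5, 5, 4, 3, 3, 3, 2, 2, 2, 1, 1, 1].
The (sorted) degree sequence is an isomorphism invariant, so since G1 and G2 have different degree sequences they cannot be isomorphic.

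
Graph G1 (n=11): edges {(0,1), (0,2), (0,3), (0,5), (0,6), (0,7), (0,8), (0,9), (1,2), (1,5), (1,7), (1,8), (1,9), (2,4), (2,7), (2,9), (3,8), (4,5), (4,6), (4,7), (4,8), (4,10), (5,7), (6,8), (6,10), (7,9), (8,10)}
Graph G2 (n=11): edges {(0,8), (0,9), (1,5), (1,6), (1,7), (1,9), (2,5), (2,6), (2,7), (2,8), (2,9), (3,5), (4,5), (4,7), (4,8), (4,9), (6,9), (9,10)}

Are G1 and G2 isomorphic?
No, not isomorphic

The graphs are NOT isomorphic.

Degrees in G1: deg(0)=8, deg(1)=6, deg(2)=5, deg(3)=2, deg(4)=6, deg(5)=4, deg(6)=4, deg(7)=6, deg(8)=6, deg(9)=4, deg(10)=3.
Sorted degree sequence of G1: [8, 6, 6, 6, 6, 5, 4, 4, 4, 3, 2].
Degrees in G2: deg(0)=2, deg(1)=4, deg(2)=5, deg(3)=1, deg(4)=4, deg(5)=4, deg(6)=3, deg(7)=3, deg(8)=3, deg(9)=6, deg(10)=1.
Sorted degree sequence of G2: [6, 5, 4, 4, 4, 3, 3, 3, 2, 1, 1].
The (sorted) degree sequence is an isomorphism invariant, so since G1 and G2 have different degree sequences they cannot be isomorphic.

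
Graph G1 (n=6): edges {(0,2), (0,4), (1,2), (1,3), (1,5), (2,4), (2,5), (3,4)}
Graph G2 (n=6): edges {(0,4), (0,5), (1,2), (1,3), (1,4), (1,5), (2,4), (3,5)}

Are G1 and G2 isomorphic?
Yes, isomorphic

The graphs are isomorphic.
One valid mapping φ: V(G1) → V(G2): 0→2, 1→5, 2→1, 3→0, 4→4, 5→3

Verify φ preserves adjacency — for each edge of G1, its image is an edge of G2:
  (0,2) → (φ(0),φ(2)) = (1,2) ∈ E(G2) ✓
  (0,4) → (φ(0),φ(4)) = (2,4) ∈ E(G2) ✓
  (1,2) → (φ(1),φ(2)) = (1,5) ∈ E(G2) ✓
  (1,3) → (φ(1),φ(3)) = (0,5) ∈ E(G2) ✓
  (1,5) → (φ(1),φ(5)) = (3,5) ∈ E(G2) ✓
  (2,4) → (φ(2),φ(4)) = (1,4) ∈ E(G2) ✓
  (2,5) → (φ(2),φ(5)) = (1,3) ∈ E(G2) ✓
  (3,4) → (φ(3),φ(4)) = (0,4) ∈ E(G2) ✓
All 8 edges of G1 map to edges of G2, and |E(G1)| = |E(G2)| = 8, so φ is a bijection on edges as well as vertices. Hence G1 ≅ G2.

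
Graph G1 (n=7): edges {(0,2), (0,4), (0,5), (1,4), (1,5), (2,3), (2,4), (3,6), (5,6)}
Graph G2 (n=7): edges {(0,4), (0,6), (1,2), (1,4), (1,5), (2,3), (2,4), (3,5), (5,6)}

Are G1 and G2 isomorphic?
Yes, isomorphic

The graphs are isomorphic.
One valid mapping φ: V(G1) → V(G2): 0→1, 1→3, 2→4, 3→0, 4→2, 5→5, 6→6

Verify φ preserves adjacency — for each edge of G1, its image is an edge of G2:
  (0,2) → (φ(0),φ(2)) = (1,4) ∈ E(G2) ✓
  (0,4) → (φ(0),φ(4)) = (1,2) ∈ E(G2) ✓
  (0,5) → (φ(0),φ(5)) = (1,5) ∈ E(G2) ✓
  (1,4) → (φ(1),φ(4)) = (2,3) ∈ E(G2) ✓
  (1,5) → (φ(1),φ(5)) = (3,5) ∈ E(G2) ✓
  (2,3) → (φ(2),φ(3)) = (0,4) ∈ E(G2) ✓
  (2,4) → (φ(2),φ(4)) = (2,4) ∈ E(G2) ✓
  (3,6) → (φ(3),φ(6)) = (0,6) ∈ E(G2) ✓
  (5,6) → (φ(5),φ(6)) = (5,6) ∈ E(G2) ✓
All 9 edges of G1 map to edges of G2, and |E(G1)| = |E(G2)| = 9, so φ is a bijection on edges as well as vertices. Hence G1 ≅ G2.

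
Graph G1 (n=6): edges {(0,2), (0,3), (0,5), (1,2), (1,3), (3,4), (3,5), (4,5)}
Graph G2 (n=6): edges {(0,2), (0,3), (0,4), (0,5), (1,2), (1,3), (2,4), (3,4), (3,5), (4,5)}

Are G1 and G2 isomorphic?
No, not isomorphic

The graphs are NOT isomorphic.

Counting edges: G1 has 8 edge(s); G2 has 10 edge(s).
Edge count is an isomorphism invariant (a bijection on vertices induces a bijection on edges), so differing edge counts rule out isomorphism.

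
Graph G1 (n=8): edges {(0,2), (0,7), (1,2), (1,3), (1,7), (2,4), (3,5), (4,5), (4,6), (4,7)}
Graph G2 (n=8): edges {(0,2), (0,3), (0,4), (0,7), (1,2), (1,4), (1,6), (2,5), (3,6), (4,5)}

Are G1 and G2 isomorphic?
Yes, isomorphic

The graphs are isomorphic.
One valid mapping φ: V(G1) → V(G2): 0→5, 1→1, 2→2, 3→6, 4→0, 5→3, 6→7, 7→4

Verify φ preserves adjacency — for each edge of G1, its image is an edge of G2:
  (0,2) → (φ(0),φ(2)) = (2,5) ∈ E(G2) ✓
  (0,7) → (φ(0),φ(7)) = (4,5) ∈ E(G2) ✓
  (1,2) → (φ(1),φ(2)) = (1,2) ∈ E(G2) ✓
  (1,3) → (φ(1),φ(3)) = (1,6) ∈ E(G2) ✓
  (1,7) → (φ(1),φ(7)) = (1,4) ∈ E(G2) ✓
  (2,4) → (φ(2),φ(4)) = (0,2) ∈ E(G2) ✓
  (3,5) → (φ(3),φ(5)) = (3,6) ∈ E(G2) ✓
  (4,5) → (φ(4),φ(5)) = (0,3) ∈ E(G2) ✓
  (4,6) → (φ(4),φ(6)) = (0,7) ∈ E(G2) ✓
  (4,7) → (φ(4),φ(7)) = (0,4) ∈ E(G2) ✓
All 10 edges of G1 map to edges of G2, and |E(G1)| = |E(G2)| = 10, so φ is a bijection on edges as well as vertices. Hence G1 ≅ G2.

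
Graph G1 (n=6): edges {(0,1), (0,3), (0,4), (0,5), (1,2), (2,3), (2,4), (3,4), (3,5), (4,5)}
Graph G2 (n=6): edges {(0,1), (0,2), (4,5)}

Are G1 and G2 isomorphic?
No, not isomorphic

The graphs are NOT isomorphic.

Connected components of G1: 1 component(s) with vertex sets [[0, 1, 2, 3, 4, 5]], sizes [6].
Connected components of G2: 3 component(s) with vertex sets [[3], [4, 5], [0, 1, 2]], sizes [1, 2, 3].
The number of connected components (and the multiset of component sizes) is an isomorphism invariant — an isomorphism maps each component of G1 bijectively onto a component of G2. Since G1 has 1 component(s) and G2 has 3, they cannot be isomorphic.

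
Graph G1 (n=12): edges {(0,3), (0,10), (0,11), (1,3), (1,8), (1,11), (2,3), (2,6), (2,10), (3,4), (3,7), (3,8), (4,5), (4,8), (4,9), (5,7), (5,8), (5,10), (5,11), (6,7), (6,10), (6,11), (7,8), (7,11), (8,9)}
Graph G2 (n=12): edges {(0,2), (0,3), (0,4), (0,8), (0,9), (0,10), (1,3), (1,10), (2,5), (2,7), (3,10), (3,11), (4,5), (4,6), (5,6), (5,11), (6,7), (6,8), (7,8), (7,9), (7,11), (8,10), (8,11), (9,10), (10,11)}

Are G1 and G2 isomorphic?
Yes, isomorphic

The graphs are isomorphic.
One valid mapping φ: V(G1) → V(G2): 0→2, 1→9, 2→4, 3→0, 4→3, 5→11, 6→6, 7→8, 8→10, 9→1, 10→5, 11→7

Verify φ preserves adjacency — for each edge of G1, its image is an edge of G2:
  (0,3) → (φ(0),φ(3)) = (0,2) ∈ E(G2) ✓
  (0,10) → (φ(0),φ(10)) = (2,5) ∈ E(G2) ✓
  (0,11) → (φ(0),φ(11)) = (2,7) ∈ E(G2) ✓
  (1,3) → (φ(1),φ(3)) = (0,9) ∈ E(G2) ✓
  (1,8) → (φ(1),φ(8)) = (9,10) ∈ E(G2) ✓
  (1,11) → (φ(1),φ(11)) = (7,9) ∈ E(G2) ✓
  (2,3) → (φ(2),φ(3)) = (0,4) ∈ E(G2) ✓
  (2,6) → (φ(2),φ(6)) = (4,6) ∈ E(G2) ✓
  (2,10) → (φ(2),φ(10)) = (4,5) ∈ E(G2) ✓
  (3,4) → (φ(3),φ(4)) = (0,3) ∈ E(G2) ✓
  (3,7) → (φ(3),φ(7)) = (0,8) ∈ E(G2) ✓
  (3,8) → (φ(3),φ(8)) = (0,10) ∈ E(G2) ✓
  (4,5) → (φ(4),φ(5)) = (3,11) ∈ E(G2) ✓
  (4,8) → (φ(4),φ(8)) = (3,10) ∈ E(G2) ✓
  (4,9) → (φ(4),φ(9)) = (1,3) ∈ E(G2) ✓
  (5,7) → (φ(5),φ(7)) = (8,11) ∈ E(G2) ✓
  (5,8) → (φ(5),φ(8)) = (10,11) ∈ E(G2) ✓
  (5,10) → (φ(5),φ(10)) = (5,11) ∈ E(G2) ✓
  (5,11) → (φ(5),φ(11)) = (7,11) ∈ E(G2) ✓
  (6,7) → (φ(6),φ(7)) = (6,8) ∈ E(G2) ✓
  (6,10) → (φ(6),φ(10)) = (5,6) ∈ E(G2) ✓
  (6,11) → (φ(6),φ(11)) = (6,7) ∈ E(G2) ✓
  (7,8) → (φ(7),φ(8)) = (8,10) ∈ E(G2) ✓
  (7,11) → (φ(7),φ(11)) = (7,8) ∈ E(G2) ✓
  (8,9) → (φ(8),φ(9)) = (1,10) ∈ E(G2) ✓
All 25 edges of G1 map to edges of G2, and |E(G1)| = |E(G2)| = 25, so φ is a bijection on edges as well as vertices. Hence G1 ≅ G2.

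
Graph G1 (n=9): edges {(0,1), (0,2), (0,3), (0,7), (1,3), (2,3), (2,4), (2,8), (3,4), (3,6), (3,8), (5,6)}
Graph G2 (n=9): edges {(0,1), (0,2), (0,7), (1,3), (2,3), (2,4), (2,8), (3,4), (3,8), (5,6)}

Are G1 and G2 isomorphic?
No, not isomorphic

The graphs are NOT isomorphic.

Counting edges: G1 has 12 edge(s); G2 has 10 edge(s).
Edge count is an isomorphism invariant (a bijection on vertices induces a bijection on edges), so differing edge counts rule out isomorphism.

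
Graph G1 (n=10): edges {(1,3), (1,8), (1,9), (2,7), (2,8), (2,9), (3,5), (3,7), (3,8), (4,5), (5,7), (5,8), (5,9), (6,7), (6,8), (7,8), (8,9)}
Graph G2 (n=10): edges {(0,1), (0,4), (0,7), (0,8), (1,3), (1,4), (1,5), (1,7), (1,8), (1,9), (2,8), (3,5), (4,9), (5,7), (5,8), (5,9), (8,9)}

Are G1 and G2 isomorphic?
Yes, isomorphic

The graphs are isomorphic.
One valid mapping φ: V(G1) → V(G2): 0→6, 1→4, 2→7, 3→9, 4→2, 5→8, 6→3, 7→5, 8→1, 9→0

Verify φ preserves adjacency — for each edge of G1, its image is an edge of G2:
  (1,3) → (φ(1),φ(3)) = (4,9) ∈ E(G2) ✓
  (1,8) → (φ(1),φ(8)) = (1,4) ∈ E(G2) ✓
  (1,9) → (φ(1),φ(9)) = (0,4) ∈ E(G2) ✓
  (2,7) → (φ(2),φ(7)) = (5,7) ∈ E(G2) ✓
  (2,8) → (φ(2),φ(8)) = (1,7) ∈ E(G2) ✓
  (2,9) → (φ(2),φ(9)) = (0,7) ∈ E(G2) ✓
  (3,5) → (φ(3),φ(5)) = (8,9) ∈ E(G2) ✓
  (3,7) → (φ(3),φ(7)) = (5,9) ∈ E(G2) ✓
  (3,8) → (φ(3),φ(8)) = (1,9) ∈ E(G2) ✓
  (4,5) → (φ(4),φ(5)) = (2,8) ∈ E(G2) ✓
  (5,7) → (φ(5),φ(7)) = (5,8) ∈ E(G2) ✓
  (5,8) → (φ(5),φ(8)) = (1,8) ∈ E(G2) ✓
  (5,9) → (φ(5),φ(9)) = (0,8) ∈ E(G2) ✓
  (6,7) → (φ(6),φ(7)) = (3,5) ∈ E(G2) ✓
  (6,8) → (φ(6),φ(8)) = (1,3) ∈ E(G2) ✓
  (7,8) → (φ(7),φ(8)) = (1,5) ∈ E(G2) ✓
  (8,9) → (φ(8),φ(9)) = (0,1) ∈ E(G2) ✓
All 17 edges of G1 map to edges of G2, and |E(G1)| = |E(G2)| = 17, so φ is a bijection on edges as well as vertices. Hence G1 ≅ G2.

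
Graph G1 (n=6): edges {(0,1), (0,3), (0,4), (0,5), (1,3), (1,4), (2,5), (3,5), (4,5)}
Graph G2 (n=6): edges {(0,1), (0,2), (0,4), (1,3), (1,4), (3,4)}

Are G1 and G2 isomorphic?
No, not isomorphic

The graphs are NOT isomorphic.

Counting triangles (3-cliques): G1 has 4, G2 has 2.
Triangle count is an isomorphism invariant, so differing triangle counts rule out isomorphism.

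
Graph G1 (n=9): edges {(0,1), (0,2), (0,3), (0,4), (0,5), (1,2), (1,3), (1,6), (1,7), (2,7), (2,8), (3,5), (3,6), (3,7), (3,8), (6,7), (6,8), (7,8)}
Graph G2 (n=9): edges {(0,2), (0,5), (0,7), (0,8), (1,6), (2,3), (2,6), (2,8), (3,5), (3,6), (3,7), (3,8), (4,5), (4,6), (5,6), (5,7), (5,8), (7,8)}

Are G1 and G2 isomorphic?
Yes, isomorphic

The graphs are isomorphic.
One valid mapping φ: V(G1) → V(G2): 0→6, 1→3, 2→2, 3→5, 4→1, 5→4, 6→7, 7→8, 8→0

Verify φ preserves adjacency — for each edge of G1, its image is an edge of G2:
  (0,1) → (φ(0),φ(1)) = (3,6) ∈ E(G2) ✓
  (0,2) → (φ(0),φ(2)) = (2,6) ∈ E(G2) ✓
  (0,3) → (φ(0),φ(3)) = (5,6) ∈ E(G2) ✓
  (0,4) → (φ(0),φ(4)) = (1,6) ∈ E(G2) ✓
  (0,5) → (φ(0),φ(5)) = (4,6) ∈ E(G2) ✓
  (1,2) → (φ(1),φ(2)) = (2,3) ∈ E(G2) ✓
  (1,3) → (φ(1),φ(3)) = (3,5) ∈ E(G2) ✓
  (1,6) → (φ(1),φ(6)) = (3,7) ∈ E(G2) ✓
  (1,7) → (φ(1),φ(7)) = (3,8) ∈ E(G2) ✓
  (2,7) → (φ(2),φ(7)) = (2,8) ∈ E(G2) ✓
  (2,8) → (φ(2),φ(8)) = (0,2) ∈ E(G2) ✓
  (3,5) → (φ(3),φ(5)) = (4,5) ∈ E(G2) ✓
  (3,6) → (φ(3),φ(6)) = (5,7) ∈ E(G2) ✓
  (3,7) → (φ(3),φ(7)) = (5,8) ∈ E(G2) ✓
  (3,8) → (φ(3),φ(8)) = (0,5) ∈ E(G2) ✓
  (6,7) → (φ(6),φ(7)) = (7,8) ∈ E(G2) ✓
  (6,8) → (φ(6),φ(8)) = (0,7) ∈ E(G2) ✓
  (7,8) → (φ(7),φ(8)) = (0,8) ∈ E(G2) ✓
All 18 edges of G1 map to edges of G2, and |E(G1)| = |E(G2)| = 18, so φ is a bijection on edges as well as vertices. Hence G1 ≅ G2.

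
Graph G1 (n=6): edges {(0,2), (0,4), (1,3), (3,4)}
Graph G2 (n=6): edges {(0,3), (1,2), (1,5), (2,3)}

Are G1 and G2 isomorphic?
Yes, isomorphic

The graphs are isomorphic.
One valid mapping φ: V(G1) → V(G2): 0→3, 1→5, 2→0, 3→1, 4→2, 5→4

Verify φ preserves adjacency — for each edge of G1, its image is an edge of G2:
  (0,2) → (φ(0),φ(2)) = (0,3) ∈ E(G2) ✓
  (0,4) → (φ(0),φ(4)) = (2,3) ∈ E(G2) ✓
  (1,3) → (φ(1),φ(3)) = (1,5) ∈ E(G2) ✓
  (3,4) → (φ(3),φ(4)) = (1,2) ∈ E(G2) ✓
All 4 edges of G1 map to edges of G2, and |E(G1)| = |E(G2)| = 4, so φ is a bijection on edges as well as vertices. Hence G1 ≅ G2.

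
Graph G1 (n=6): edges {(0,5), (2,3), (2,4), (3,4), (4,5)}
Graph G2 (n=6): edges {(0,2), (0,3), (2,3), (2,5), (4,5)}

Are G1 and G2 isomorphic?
Yes, isomorphic

The graphs are isomorphic.
One valid mapping φ: V(G1) → V(G2): 0→4, 1→1, 2→3, 3→0, 4→2, 5→5

Verify φ preserves adjacency — for each edge of G1, its image is an edge of G2:
  (0,5) → (φ(0),φ(5)) = (4,5) ∈ E(G2) ✓
  (2,3) → (φ(2),φ(3)) = (0,3) ∈ E(G2) ✓
  (2,4) → (φ(2),φ(4)) = (2,3) ∈ E(G2) ✓
  (3,4) → (φ(3),φ(4)) = (0,2) ∈ E(G2) ✓
  (4,5) → (φ(4),φ(5)) = (2,5) ∈ E(G2) ✓
All 5 edges of G1 map to edges of G2, and |E(G1)| = |E(G2)| = 5, so φ is a bijection on edges as well as vertices. Hence G1 ≅ G2.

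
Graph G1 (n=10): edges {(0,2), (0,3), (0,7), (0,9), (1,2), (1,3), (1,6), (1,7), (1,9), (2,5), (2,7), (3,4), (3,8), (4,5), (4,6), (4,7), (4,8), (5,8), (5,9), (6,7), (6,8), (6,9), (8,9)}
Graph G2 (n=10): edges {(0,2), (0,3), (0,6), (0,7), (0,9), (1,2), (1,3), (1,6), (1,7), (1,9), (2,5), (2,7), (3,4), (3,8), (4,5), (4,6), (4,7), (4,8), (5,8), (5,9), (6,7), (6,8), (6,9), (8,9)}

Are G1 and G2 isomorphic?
No, not isomorphic

The graphs are NOT isomorphic.

Counting edges: G1 has 23 edge(s); G2 has 24 edge(s).
Edge count is an isomorphism invariant (a bijection on vertices induces a bijection on edges), so differing edge counts rule out isomorphism.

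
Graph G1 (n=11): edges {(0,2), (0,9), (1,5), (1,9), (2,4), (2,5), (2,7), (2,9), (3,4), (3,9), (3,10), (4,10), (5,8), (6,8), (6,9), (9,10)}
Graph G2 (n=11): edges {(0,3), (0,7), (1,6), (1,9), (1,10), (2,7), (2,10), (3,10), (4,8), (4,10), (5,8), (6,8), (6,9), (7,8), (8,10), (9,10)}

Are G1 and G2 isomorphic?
Yes, isomorphic

The graphs are isomorphic.
One valid mapping φ: V(G1) → V(G2): 0→4, 1→2, 2→8, 3→1, 4→6, 5→7, 6→3, 7→5, 8→0, 9→10, 10→9

Verify φ preserves adjacency — for each edge of G1, its image is an edge of G2:
  (0,2) → (φ(0),φ(2)) = (4,8) ∈ E(G2) ✓
  (0,9) → (φ(0),φ(9)) = (4,10) ∈ E(G2) ✓
  (1,5) → (φ(1),φ(5)) = (2,7) ∈ E(G2) ✓
  (1,9) → (φ(1),φ(9)) = (2,10) ∈ E(G2) ✓
  (2,4) → (φ(2),φ(4)) = (6,8) ∈ E(G2) ✓
  (2,5) → (φ(2),φ(5)) = (7,8) ∈ E(G2) ✓
  (2,7) → (φ(2),φ(7)) = (5,8) ∈ E(G2) ✓
  (2,9) → (φ(2),φ(9)) = (8,10) ∈ E(G2) ✓
  (3,4) → (φ(3),φ(4)) = (1,6) ∈ E(G2) ✓
  (3,9) → (φ(3),φ(9)) = (1,10) ∈ E(G2) ✓
  (3,10) → (φ(3),φ(10)) = (1,9) ∈ E(G2) ✓
  (4,10) → (φ(4),φ(10)) = (6,9) ∈ E(G2) ✓
  (5,8) → (φ(5),φ(8)) = (0,7) ∈ E(G2) ✓
  (6,8) → (φ(6),φ(8)) = (0,3) ∈ E(G2) ✓
  (6,9) → (φ(6),φ(9)) = (3,10) ∈ E(G2) ✓
  (9,10) → (φ(9),φ(10)) = (9,10) ∈ E(G2) ✓
All 16 edges of G1 map to edges of G2, and |E(G1)| = |E(G2)| = 16, so φ is a bijection on edges as well as vertices. Hence G1 ≅ G2.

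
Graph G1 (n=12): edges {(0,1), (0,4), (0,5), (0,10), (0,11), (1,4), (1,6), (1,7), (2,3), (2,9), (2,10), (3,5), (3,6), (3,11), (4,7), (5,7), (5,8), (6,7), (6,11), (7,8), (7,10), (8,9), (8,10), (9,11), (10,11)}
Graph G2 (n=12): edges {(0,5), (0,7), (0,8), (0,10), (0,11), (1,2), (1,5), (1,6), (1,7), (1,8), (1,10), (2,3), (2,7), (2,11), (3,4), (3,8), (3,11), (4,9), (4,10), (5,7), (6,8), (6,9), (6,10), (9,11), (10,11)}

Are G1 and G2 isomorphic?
Yes, isomorphic

The graphs are isomorphic.
One valid mapping φ: V(G1) → V(G2): 0→0, 1→7, 2→4, 3→3, 4→5, 5→8, 6→2, 7→1, 8→6, 9→9, 10→10, 11→11

Verify φ preserves adjacency — for each edge of G1, its image is an edge of G2:
  (0,1) → (φ(0),φ(1)) = (0,7) ∈ E(G2) ✓
  (0,4) → (φ(0),φ(4)) = (0,5) ∈ E(G2) ✓
  (0,5) → (φ(0),φ(5)) = (0,8) ∈ E(G2) ✓
  (0,10) → (φ(0),φ(10)) = (0,10) ∈ E(G2) ✓
  (0,11) → (φ(0),φ(11)) = (0,11) ∈ E(G2) ✓
  (1,4) → (φ(1),φ(4)) = (5,7) ∈ E(G2) ✓
  (1,6) → (φ(1),φ(6)) = (2,7) ∈ E(G2) ✓
  (1,7) → (φ(1),φ(7)) = (1,7) ∈ E(G2) ✓
  (2,3) → (φ(2),φ(3)) = (3,4) ∈ E(G2) ✓
  (2,9) → (φ(2),φ(9)) = (4,9) ∈ E(G2) ✓
  (2,10) → (φ(2),φ(10)) = (4,10) ∈ E(G2) ✓
  (3,5) → (φ(3),φ(5)) = (3,8) ∈ E(G2) ✓
  (3,6) → (φ(3),φ(6)) = (2,3) ∈ E(G2) ✓
  (3,11) → (φ(3),φ(11)) = (3,11) ∈ E(G2) ✓
  (4,7) → (φ(4),φ(7)) = (1,5) ∈ E(G2) ✓
  (5,7) → (φ(5),φ(7)) = (1,8) ∈ E(G2) ✓
  (5,8) → (φ(5),φ(8)) = (6,8) ∈ E(G2) ✓
  (6,7) → (φ(6),φ(7)) = (1,2) ∈ E(G2) ✓
  (6,11) → (φ(6),φ(11)) = (2,11) ∈ E(G2) ✓
  (7,8) → (φ(7),φ(8)) = (1,6) ∈ E(G2) ✓
  (7,10) → (φ(7),φ(10)) = (1,10) ∈ E(G2) ✓
  (8,9) → (φ(8),φ(9)) = (6,9) ∈ E(G2) ✓
  (8,10) → (φ(8),φ(10)) = (6,10) ∈ E(G2) ✓
  (9,11) → (φ(9),φ(11)) = (9,11) ∈ E(G2) ✓
  (10,11) → (φ(10),φ(11)) = (10,11) ∈ E(G2) ✓
All 25 edges of G1 map to edges of G2, and |E(G1)| = |E(G2)| = 25, so φ is a bijection on edges as well as vertices. Hence G1 ≅ G2.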